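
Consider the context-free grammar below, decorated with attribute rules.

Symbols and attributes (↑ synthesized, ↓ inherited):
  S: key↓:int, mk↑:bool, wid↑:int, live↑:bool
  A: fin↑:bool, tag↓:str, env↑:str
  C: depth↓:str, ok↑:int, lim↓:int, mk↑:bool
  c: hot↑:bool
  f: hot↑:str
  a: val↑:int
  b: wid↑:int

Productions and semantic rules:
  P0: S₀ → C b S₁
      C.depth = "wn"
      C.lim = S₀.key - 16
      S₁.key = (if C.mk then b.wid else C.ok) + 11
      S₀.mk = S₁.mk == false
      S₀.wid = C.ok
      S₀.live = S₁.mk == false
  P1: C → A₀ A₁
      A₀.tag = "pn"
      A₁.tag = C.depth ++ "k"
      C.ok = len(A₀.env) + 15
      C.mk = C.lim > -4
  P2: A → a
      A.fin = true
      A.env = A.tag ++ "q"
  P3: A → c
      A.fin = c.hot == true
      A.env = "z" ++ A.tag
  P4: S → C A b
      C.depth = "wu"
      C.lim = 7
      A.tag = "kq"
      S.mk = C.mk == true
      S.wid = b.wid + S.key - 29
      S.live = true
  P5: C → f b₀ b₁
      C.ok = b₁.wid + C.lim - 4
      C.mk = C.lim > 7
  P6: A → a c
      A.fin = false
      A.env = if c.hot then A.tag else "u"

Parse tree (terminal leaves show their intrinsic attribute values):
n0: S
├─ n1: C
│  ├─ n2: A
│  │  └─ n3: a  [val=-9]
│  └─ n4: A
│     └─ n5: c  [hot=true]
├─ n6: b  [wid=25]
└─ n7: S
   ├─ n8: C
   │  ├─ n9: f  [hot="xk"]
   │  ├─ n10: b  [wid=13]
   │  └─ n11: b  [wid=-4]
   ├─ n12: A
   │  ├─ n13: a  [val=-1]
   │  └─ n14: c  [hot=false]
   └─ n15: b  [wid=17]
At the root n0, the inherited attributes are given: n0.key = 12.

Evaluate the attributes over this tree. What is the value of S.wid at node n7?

17

1. n0.key = 12  [given at root]
2. n1.depth = "wn"  ["wn"]
3. n1.lim = -4  [S₀.key - 16]
4. n2.tag = "pn"  ["pn"]
5. n3.val = -9  [terminal]
6. n2.fin = true  [true]
7. n2.env = "pnq"  [A.tag ++ "q"]
8. n4.tag = "wnk"  [C.depth ++ "k"]
9. n5.hot = true  [terminal]
10. n4.fin = true  [c.hot == true]
11. n4.env = "zwnk"  ["z" ++ A.tag]
12. n1.ok = 18  [len(A₀.env) + 15]
13. n1.mk = false  [C.lim > -4]
14. n6.wid = 25  [terminal]
15. n7.key = 29  [(if C.mk then b.wid else C.ok) + 11]
16. n8.depth = "wu"  ["wu"]
17. n8.lim = 7  [7]
18. n9.hot = "xk"  [terminal]
19. n10.wid = 13  [terminal]
20. n11.wid = -4  [terminal]
21. n8.ok = -1  [b₁.wid + C.lim - 4]
22. n8.mk = false  [C.lim > 7]
23. n12.tag = "kq"  ["kq"]
24. n13.val = -1  [terminal]
25. n14.hot = false  [terminal]
26. n12.fin = false  [false]
27. n12.env = "u"  [if c.hot then A.tag else "u"]
28. n15.wid = 17  [terminal]
29. n7.mk = false  [C.mk == true]
30. n7.wid = 17  [b.wid + S.key - 29]
31. n7.live = true  [true]
32. n0.mk = true  [S₁.mk == false]
33. n0.wid = 18  [C.ok]
34. n0.live = true  [S₁.mk == false]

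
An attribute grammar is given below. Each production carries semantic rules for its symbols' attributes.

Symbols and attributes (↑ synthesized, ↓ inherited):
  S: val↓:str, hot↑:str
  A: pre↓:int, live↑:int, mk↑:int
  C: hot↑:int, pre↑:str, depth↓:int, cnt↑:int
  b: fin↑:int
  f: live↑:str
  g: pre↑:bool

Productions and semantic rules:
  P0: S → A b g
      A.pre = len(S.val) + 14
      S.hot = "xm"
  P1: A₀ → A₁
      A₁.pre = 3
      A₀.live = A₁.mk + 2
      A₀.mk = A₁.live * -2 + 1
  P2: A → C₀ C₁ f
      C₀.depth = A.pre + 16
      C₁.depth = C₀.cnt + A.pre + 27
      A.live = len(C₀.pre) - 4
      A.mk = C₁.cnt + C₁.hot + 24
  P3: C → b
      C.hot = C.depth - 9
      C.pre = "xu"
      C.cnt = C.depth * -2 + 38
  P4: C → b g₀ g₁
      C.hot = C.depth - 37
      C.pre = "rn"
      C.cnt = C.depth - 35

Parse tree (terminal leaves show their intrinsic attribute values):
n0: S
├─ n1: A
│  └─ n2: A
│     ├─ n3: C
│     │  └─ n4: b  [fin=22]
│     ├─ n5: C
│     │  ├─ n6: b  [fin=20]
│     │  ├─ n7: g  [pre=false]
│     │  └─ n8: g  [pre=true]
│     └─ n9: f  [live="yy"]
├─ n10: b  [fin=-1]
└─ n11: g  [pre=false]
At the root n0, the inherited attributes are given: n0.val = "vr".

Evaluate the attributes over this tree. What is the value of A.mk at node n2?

1. n0.val = "vr"  [given at root]
2. n1.pre = 16  [len(S.val) + 14]
3. n2.pre = 3  [3]
4. n3.depth = 19  [A.pre + 16]
5. n4.fin = 22  [terminal]
6. n3.hot = 10  [C.depth - 9]
7. n3.pre = "xu"  ["xu"]
8. n3.cnt = 0  [C.depth * -2 + 38]
9. n5.depth = 30  [C₀.cnt + A.pre + 27]
10. n6.fin = 20  [terminal]
11. n7.pre = false  [terminal]
12. n8.pre = true  [terminal]
13. n5.hot = -7  [C.depth - 37]
14. n5.pre = "rn"  ["rn"]
15. n5.cnt = -5  [C.depth - 35]
16. n9.live = "yy"  [terminal]
17. n2.live = -2  [len(C₀.pre) - 4]
18. n2.mk = 12  [C₁.cnt + C₁.hot + 24]
19. n1.live = 14  [A₁.mk + 2]
20. n1.mk = 5  [A₁.live * -2 + 1]
21. n10.fin = -1  [terminal]
22. n11.pre = false  [terminal]
23. n0.hot = "xm"  ["xm"]

12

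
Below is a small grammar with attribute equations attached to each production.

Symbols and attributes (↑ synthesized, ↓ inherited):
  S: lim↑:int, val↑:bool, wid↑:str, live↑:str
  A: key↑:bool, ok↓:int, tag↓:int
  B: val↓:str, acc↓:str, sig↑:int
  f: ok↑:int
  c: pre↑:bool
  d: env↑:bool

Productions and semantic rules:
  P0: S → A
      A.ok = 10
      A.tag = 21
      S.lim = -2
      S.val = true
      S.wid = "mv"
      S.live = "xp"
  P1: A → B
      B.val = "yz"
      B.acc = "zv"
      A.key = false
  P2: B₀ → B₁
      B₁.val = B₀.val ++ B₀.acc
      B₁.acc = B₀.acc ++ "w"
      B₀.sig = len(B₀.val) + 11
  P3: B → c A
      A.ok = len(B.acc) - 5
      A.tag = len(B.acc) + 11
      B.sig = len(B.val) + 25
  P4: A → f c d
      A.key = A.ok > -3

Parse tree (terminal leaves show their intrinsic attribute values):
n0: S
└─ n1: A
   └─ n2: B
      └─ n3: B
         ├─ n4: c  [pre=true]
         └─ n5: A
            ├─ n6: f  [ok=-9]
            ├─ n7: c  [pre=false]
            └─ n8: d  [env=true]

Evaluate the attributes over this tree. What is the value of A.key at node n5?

1. n1.ok = 10  [10]
2. n1.tag = 21  [21]
3. n2.val = "yz"  ["yz"]
4. n2.acc = "zv"  ["zv"]
5. n3.val = "yzzv"  [B₀.val ++ B₀.acc]
6. n3.acc = "zvw"  [B₀.acc ++ "w"]
7. n4.pre = true  [terminal]
8. n5.ok = -2  [len(B.acc) - 5]
9. n5.tag = 14  [len(B.acc) + 11]
10. n6.ok = -9  [terminal]
11. n7.pre = false  [terminal]
12. n8.env = true  [terminal]
13. n5.key = true  [A.ok > -3]
14. n3.sig = 29  [len(B.val) + 25]
15. n2.sig = 13  [len(B₀.val) + 11]
16. n1.key = false  [false]
17. n0.lim = -2  [-2]
18. n0.val = true  [true]
19. n0.wid = "mv"  ["mv"]
20. n0.live = "xp"  ["xp"]

true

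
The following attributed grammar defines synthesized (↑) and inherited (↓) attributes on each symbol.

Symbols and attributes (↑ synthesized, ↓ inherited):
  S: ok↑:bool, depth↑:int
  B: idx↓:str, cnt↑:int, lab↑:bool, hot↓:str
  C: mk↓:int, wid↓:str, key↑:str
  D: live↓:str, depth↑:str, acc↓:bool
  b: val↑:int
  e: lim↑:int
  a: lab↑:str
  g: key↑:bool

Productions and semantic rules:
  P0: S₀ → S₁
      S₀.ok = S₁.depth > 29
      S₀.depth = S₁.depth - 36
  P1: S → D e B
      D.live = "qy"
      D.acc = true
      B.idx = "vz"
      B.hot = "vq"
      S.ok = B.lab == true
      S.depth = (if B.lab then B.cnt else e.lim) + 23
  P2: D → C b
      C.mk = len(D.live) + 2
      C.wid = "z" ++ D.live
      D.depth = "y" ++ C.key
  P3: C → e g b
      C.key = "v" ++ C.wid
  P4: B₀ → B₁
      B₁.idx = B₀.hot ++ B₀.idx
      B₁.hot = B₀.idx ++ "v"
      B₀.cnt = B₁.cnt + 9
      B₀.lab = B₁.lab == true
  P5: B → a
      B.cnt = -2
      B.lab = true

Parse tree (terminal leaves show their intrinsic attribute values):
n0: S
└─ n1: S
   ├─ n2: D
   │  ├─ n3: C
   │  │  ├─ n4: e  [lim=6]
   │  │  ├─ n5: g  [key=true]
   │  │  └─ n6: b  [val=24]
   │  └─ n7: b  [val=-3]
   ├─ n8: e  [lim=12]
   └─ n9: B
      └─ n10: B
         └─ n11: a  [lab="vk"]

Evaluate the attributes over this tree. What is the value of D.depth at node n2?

"yvzqy"

1. n2.live = "qy"  ["qy"]
2. n2.acc = true  [true]
3. n3.mk = 4  [len(D.live) + 2]
4. n3.wid = "zqy"  ["z" ++ D.live]
5. n4.lim = 6  [terminal]
6. n5.key = true  [terminal]
7. n6.val = 24  [terminal]
8. n3.key = "vzqy"  ["v" ++ C.wid]
9. n7.val = -3  [terminal]
10. n2.depth = "yvzqy"  ["y" ++ C.key]
11. n8.lim = 12  [terminal]
12. n9.idx = "vz"  ["vz"]
13. n9.hot = "vq"  ["vq"]
14. n10.idx = "vqvz"  [B₀.hot ++ B₀.idx]
15. n10.hot = "vzv"  [B₀.idx ++ "v"]
16. n11.lab = "vk"  [terminal]
17. n10.cnt = -2  [-2]
18. n10.lab = true  [true]
19. n9.cnt = 7  [B₁.cnt + 9]
20. n9.lab = true  [B₁.lab == true]
21. n1.ok = true  [B.lab == true]
22. n1.depth = 30  [(if B.lab then B.cnt else e.lim) + 23]
23. n0.ok = true  [S₁.depth > 29]
24. n0.depth = -6  [S₁.depth - 36]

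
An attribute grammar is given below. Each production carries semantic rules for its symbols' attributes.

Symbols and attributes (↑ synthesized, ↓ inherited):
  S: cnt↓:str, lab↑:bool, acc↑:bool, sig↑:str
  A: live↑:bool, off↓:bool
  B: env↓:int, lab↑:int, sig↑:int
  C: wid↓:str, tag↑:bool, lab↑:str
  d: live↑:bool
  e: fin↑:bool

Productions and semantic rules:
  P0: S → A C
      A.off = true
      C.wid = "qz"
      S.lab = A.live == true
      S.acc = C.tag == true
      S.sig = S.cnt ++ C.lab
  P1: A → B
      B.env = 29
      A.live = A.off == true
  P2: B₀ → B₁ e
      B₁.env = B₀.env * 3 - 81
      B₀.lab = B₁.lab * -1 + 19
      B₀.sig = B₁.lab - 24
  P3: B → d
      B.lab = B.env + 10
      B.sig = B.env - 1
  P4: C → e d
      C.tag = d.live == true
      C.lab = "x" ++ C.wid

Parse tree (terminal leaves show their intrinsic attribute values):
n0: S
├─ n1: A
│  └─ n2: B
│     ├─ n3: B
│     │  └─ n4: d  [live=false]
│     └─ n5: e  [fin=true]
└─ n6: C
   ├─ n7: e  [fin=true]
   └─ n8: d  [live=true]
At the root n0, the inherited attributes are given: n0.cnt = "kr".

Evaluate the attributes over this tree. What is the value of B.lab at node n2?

1. n0.cnt = "kr"  [given at root]
2. n1.off = true  [true]
3. n2.env = 29  [29]
4. n3.env = 6  [B₀.env * 3 - 81]
5. n4.live = false  [terminal]
6. n3.lab = 16  [B.env + 10]
7. n3.sig = 5  [B.env - 1]
8. n5.fin = true  [terminal]
9. n2.lab = 3  [B₁.lab * -1 + 19]
10. n2.sig = -8  [B₁.lab - 24]
11. n1.live = true  [A.off == true]
12. n6.wid = "qz"  ["qz"]
13. n7.fin = true  [terminal]
14. n8.live = true  [terminal]
15. n6.tag = true  [d.live == true]
16. n6.lab = "xqz"  ["x" ++ C.wid]
17. n0.lab = true  [A.live == true]
18. n0.acc = true  [C.tag == true]
19. n0.sig = "krxqz"  [S.cnt ++ C.lab]

3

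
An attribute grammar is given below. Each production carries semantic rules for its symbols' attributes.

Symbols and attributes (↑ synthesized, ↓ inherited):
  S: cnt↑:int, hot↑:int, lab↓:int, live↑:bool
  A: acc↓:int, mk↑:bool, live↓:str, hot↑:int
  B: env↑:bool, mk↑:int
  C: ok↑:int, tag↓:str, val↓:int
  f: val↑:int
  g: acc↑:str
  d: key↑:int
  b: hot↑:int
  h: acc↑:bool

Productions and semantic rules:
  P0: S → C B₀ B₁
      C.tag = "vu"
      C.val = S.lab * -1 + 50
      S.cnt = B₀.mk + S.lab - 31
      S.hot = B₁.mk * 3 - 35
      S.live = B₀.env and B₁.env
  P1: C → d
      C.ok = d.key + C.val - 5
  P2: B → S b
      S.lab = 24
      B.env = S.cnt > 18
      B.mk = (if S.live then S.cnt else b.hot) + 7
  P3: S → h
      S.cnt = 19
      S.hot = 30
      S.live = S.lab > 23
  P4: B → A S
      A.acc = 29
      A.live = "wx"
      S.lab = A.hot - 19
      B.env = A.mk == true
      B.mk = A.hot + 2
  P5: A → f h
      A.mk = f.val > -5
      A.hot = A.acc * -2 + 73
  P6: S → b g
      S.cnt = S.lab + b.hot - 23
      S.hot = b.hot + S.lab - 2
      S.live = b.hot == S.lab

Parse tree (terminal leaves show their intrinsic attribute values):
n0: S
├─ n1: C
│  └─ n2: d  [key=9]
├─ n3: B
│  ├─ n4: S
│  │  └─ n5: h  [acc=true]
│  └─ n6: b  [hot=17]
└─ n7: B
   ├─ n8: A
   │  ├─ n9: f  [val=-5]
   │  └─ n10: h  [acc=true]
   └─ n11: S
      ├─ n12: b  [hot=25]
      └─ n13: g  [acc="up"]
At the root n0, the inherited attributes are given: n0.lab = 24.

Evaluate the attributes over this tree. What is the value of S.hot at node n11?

19

1. n0.lab = 24  [given at root]
2. n1.tag = "vu"  ["vu"]
3. n1.val = 26  [S.lab * -1 + 50]
4. n2.key = 9  [terminal]
5. n1.ok = 30  [d.key + C.val - 5]
6. n4.lab = 24  [24]
7. n5.acc = true  [terminal]
8. n4.cnt = 19  [19]
9. n4.hot = 30  [30]
10. n4.live = true  [S.lab > 23]
11. n6.hot = 17  [terminal]
12. n3.env = true  [S.cnt > 18]
13. n3.mk = 26  [(if S.live then S.cnt else b.hot) + 7]
14. n8.acc = 29  [29]
15. n8.live = "wx"  ["wx"]
16. n9.val = -5  [terminal]
17. n10.acc = true  [terminal]
18. n8.mk = false  [f.val > -5]
19. n8.hot = 15  [A.acc * -2 + 73]
20. n11.lab = -4  [A.hot - 19]
21. n12.hot = 25  [terminal]
22. n13.acc = "up"  [terminal]
23. n11.cnt = -2  [S.lab + b.hot - 23]
24. n11.hot = 19  [b.hot + S.lab - 2]
25. n11.live = false  [b.hot == S.lab]
26. n7.env = false  [A.mk == true]
27. n7.mk = 17  [A.hot + 2]
28. n0.cnt = 19  [B₀.mk + S.lab - 31]
29. n0.hot = 16  [B₁.mk * 3 - 35]
30. n0.live = false  [B₀.env and B₁.env]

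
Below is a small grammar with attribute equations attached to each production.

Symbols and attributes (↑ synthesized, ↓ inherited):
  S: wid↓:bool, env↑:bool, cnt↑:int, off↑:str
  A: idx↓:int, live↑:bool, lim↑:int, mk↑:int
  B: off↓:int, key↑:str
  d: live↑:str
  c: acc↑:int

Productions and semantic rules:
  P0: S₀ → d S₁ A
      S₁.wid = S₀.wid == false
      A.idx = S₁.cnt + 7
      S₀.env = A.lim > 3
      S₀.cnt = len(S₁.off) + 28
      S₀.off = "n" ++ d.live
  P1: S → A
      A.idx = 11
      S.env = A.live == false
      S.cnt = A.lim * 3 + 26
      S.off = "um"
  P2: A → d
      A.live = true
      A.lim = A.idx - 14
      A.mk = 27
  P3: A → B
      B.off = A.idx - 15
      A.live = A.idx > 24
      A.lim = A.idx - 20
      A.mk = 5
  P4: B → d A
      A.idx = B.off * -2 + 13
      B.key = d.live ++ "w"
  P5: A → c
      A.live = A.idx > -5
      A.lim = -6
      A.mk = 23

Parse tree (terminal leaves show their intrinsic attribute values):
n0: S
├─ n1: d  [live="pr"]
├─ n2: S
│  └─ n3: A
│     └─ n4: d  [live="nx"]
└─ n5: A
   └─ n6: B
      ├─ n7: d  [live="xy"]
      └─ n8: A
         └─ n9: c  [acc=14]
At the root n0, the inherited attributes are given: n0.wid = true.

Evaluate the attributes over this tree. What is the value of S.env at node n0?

true

1. n0.wid = true  [given at root]
2. n1.live = "pr"  [terminal]
3. n2.wid = false  [S₀.wid == false]
4. n3.idx = 11  [11]
5. n4.live = "nx"  [terminal]
6. n3.live = true  [true]
7. n3.lim = -3  [A.idx - 14]
8. n3.mk = 27  [27]
9. n2.env = false  [A.live == false]
10. n2.cnt = 17  [A.lim * 3 + 26]
11. n2.off = "um"  ["um"]
12. n5.idx = 24  [S₁.cnt + 7]
13. n6.off = 9  [A.idx - 15]
14. n7.live = "xy"  [terminal]
15. n8.idx = -5  [B.off * -2 + 13]
16. n9.acc = 14  [terminal]
17. n8.live = false  [A.idx > -5]
18. n8.lim = -6  [-6]
19. n8.mk = 23  [23]
20. n6.key = "xyw"  [d.live ++ "w"]
21. n5.live = false  [A.idx > 24]
22. n5.lim = 4  [A.idx - 20]
23. n5.mk = 5  [5]
24. n0.env = true  [A.lim > 3]
25. n0.cnt = 30  [len(S₁.off) + 28]
26. n0.off = "npr"  ["n" ++ d.live]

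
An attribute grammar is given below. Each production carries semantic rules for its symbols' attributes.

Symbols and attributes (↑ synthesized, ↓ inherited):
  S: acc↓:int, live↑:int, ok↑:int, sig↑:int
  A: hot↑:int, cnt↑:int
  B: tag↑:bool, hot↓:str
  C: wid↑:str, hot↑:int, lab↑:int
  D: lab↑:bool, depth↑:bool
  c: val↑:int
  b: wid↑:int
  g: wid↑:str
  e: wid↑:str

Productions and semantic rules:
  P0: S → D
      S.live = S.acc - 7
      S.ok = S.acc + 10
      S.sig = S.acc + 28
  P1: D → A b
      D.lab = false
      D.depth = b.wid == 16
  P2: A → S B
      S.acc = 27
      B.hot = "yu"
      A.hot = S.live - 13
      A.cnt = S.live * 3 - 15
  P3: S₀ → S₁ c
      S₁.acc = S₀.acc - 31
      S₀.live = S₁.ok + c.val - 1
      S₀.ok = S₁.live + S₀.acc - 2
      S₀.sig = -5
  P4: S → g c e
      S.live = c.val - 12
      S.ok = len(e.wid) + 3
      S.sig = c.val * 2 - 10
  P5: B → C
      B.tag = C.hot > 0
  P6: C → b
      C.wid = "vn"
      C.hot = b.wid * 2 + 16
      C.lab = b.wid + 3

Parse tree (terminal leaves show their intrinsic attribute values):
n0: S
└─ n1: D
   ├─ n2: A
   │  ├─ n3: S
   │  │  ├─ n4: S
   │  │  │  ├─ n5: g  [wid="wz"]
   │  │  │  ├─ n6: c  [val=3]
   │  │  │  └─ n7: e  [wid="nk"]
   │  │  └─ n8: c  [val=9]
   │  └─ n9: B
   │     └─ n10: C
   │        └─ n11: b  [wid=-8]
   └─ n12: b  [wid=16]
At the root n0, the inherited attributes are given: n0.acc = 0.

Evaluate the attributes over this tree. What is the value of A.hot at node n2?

0

1. n0.acc = 0  [given at root]
2. n3.acc = 27  [27]
3. n4.acc = -4  [S₀.acc - 31]
4. n5.wid = "wz"  [terminal]
5. n6.val = 3  [terminal]
6. n7.wid = "nk"  [terminal]
7. n4.live = -9  [c.val - 12]
8. n4.ok = 5  [len(e.wid) + 3]
9. n4.sig = -4  [c.val * 2 - 10]
10. n8.val = 9  [terminal]
11. n3.live = 13  [S₁.ok + c.val - 1]
12. n3.ok = 16  [S₁.live + S₀.acc - 2]
13. n3.sig = -5  [-5]
14. n9.hot = "yu"  ["yu"]
15. n11.wid = -8  [terminal]
16. n10.wid = "vn"  ["vn"]
17. n10.hot = 0  [b.wid * 2 + 16]
18. n10.lab = -5  [b.wid + 3]
19. n9.tag = false  [C.hot > 0]
20. n2.hot = 0  [S.live - 13]
21. n2.cnt = 24  [S.live * 3 - 15]
22. n12.wid = 16  [terminal]
23. n1.lab = false  [false]
24. n1.depth = true  [b.wid == 16]
25. n0.live = -7  [S.acc - 7]
26. n0.ok = 10  [S.acc + 10]
27. n0.sig = 28  [S.acc + 28]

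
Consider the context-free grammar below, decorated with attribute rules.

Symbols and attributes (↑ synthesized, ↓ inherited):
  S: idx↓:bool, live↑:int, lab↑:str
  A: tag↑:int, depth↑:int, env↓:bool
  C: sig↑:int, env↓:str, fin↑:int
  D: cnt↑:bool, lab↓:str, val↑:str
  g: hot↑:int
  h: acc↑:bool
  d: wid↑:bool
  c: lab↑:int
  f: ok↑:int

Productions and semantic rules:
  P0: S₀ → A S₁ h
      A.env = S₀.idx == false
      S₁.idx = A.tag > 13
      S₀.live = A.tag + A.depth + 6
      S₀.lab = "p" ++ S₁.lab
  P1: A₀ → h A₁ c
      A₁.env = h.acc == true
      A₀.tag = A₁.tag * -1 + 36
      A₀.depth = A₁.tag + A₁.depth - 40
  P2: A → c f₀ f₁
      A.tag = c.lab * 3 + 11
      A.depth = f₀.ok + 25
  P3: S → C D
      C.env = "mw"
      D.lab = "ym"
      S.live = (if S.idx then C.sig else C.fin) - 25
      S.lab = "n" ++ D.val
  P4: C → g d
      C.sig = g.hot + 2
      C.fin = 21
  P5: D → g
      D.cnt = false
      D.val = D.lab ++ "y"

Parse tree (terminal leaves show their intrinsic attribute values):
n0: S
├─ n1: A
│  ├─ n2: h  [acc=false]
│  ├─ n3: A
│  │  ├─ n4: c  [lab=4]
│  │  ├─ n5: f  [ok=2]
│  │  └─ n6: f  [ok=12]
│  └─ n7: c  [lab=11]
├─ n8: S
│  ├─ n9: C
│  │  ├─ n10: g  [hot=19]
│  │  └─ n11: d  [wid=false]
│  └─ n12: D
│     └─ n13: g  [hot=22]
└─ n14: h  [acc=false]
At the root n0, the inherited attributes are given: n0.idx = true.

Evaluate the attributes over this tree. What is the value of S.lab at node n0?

"pnymy"

1. n0.idx = true  [given at root]
2. n1.env = false  [S₀.idx == false]
3. n2.acc = false  [terminal]
4. n3.env = false  [h.acc == true]
5. n4.lab = 4  [terminal]
6. n5.ok = 2  [terminal]
7. n6.ok = 12  [terminal]
8. n3.tag = 23  [c.lab * 3 + 11]
9. n3.depth = 27  [f₀.ok + 25]
10. n7.lab = 11  [terminal]
11. n1.tag = 13  [A₁.tag * -1 + 36]
12. n1.depth = 10  [A₁.tag + A₁.depth - 40]
13. n8.idx = false  [A.tag > 13]
14. n9.env = "mw"  ["mw"]
15. n10.hot = 19  [terminal]
16. n11.wid = false  [terminal]
17. n9.sig = 21  [g.hot + 2]
18. n9.fin = 21  [21]
19. n12.lab = "ym"  ["ym"]
20. n13.hot = 22  [terminal]
21. n12.cnt = false  [false]
22. n12.val = "ymy"  [D.lab ++ "y"]
23. n8.live = -4  [(if S.idx then C.sig else C.fin) - 25]
24. n8.lab = "nymy"  ["n" ++ D.val]
25. n14.acc = false  [terminal]
26. n0.live = 29  [A.tag + A.depth + 6]
27. n0.lab = "pnymy"  ["p" ++ S₁.lab]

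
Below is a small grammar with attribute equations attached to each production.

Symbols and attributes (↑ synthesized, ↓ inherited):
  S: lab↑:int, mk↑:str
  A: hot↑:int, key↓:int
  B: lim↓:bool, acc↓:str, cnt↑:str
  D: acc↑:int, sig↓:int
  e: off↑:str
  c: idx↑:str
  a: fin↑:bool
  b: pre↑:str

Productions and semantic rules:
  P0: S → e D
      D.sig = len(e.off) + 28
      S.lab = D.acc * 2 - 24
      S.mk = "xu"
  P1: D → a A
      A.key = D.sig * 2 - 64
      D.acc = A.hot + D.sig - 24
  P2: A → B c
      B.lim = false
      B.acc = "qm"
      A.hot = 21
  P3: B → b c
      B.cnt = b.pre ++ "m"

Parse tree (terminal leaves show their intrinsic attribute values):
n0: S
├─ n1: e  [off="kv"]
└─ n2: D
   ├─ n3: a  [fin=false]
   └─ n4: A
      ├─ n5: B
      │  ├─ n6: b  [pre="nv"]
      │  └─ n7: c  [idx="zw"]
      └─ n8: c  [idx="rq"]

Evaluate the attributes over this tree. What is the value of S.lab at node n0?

30

1. n1.off = "kv"  [terminal]
2. n2.sig = 30  [len(e.off) + 28]
3. n3.fin = false  [terminal]
4. n4.key = -4  [D.sig * 2 - 64]
5. n5.lim = false  [false]
6. n5.acc = "qm"  ["qm"]
7. n6.pre = "nv"  [terminal]
8. n7.idx = "zw"  [terminal]
9. n5.cnt = "nvm"  [b.pre ++ "m"]
10. n8.idx = "rq"  [terminal]
11. n4.hot = 21  [21]
12. n2.acc = 27  [A.hot + D.sig - 24]
13. n0.lab = 30  [D.acc * 2 - 24]
14. n0.mk = "xu"  ["xu"]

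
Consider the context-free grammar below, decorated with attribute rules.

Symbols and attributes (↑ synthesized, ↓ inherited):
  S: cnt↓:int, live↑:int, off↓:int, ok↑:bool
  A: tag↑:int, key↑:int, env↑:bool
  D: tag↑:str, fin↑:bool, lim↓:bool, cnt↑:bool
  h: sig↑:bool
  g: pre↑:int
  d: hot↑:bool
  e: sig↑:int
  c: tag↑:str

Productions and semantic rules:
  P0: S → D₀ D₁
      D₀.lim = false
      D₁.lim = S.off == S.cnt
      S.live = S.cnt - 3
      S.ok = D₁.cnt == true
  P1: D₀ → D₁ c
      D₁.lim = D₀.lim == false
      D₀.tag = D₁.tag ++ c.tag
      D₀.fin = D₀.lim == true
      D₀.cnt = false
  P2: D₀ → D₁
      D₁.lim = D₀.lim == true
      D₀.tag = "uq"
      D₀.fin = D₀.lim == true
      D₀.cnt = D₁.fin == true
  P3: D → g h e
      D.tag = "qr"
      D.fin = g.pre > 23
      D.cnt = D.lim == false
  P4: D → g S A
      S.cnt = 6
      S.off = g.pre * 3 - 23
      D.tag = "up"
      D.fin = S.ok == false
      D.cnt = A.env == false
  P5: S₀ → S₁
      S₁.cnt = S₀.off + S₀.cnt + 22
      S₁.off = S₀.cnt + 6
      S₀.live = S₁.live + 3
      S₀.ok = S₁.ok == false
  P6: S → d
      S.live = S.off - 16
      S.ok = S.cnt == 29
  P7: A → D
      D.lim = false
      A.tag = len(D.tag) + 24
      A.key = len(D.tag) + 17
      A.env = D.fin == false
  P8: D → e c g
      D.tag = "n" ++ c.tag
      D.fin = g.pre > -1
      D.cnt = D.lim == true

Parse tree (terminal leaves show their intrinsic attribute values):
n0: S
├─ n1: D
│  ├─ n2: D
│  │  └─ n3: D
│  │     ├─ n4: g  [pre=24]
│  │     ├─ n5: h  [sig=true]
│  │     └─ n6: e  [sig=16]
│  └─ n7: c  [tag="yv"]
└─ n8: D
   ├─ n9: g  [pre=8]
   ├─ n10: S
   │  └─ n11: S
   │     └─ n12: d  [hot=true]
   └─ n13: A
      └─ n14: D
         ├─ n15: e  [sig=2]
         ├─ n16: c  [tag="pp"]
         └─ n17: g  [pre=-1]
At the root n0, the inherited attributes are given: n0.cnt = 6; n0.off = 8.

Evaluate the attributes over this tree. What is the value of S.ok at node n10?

false

1. n0.cnt = 6  [given at root]
2. n0.off = 8  [given at root]
3. n1.lim = false  [false]
4. n2.lim = true  [D₀.lim == false]
5. n3.lim = true  [D₀.lim == true]
6. n4.pre = 24  [terminal]
7. n5.sig = true  [terminal]
8. n6.sig = 16  [terminal]
9. n3.tag = "qr"  ["qr"]
10. n3.fin = true  [g.pre > 23]
11. n3.cnt = false  [D.lim == false]
12. n2.tag = "uq"  ["uq"]
13. n2.fin = true  [D₀.lim == true]
14. n2.cnt = true  [D₁.fin == true]
15. n7.tag = "yv"  [terminal]
16. n1.tag = "uqyv"  [D₁.tag ++ c.tag]
17. n1.fin = false  [D₀.lim == true]
18. n1.cnt = false  [false]
19. n8.lim = false  [S.off == S.cnt]
20. n9.pre = 8  [terminal]
21. n10.cnt = 6  [6]
22. n10.off = 1  [g.pre * 3 - 23]
23. n11.cnt = 29  [S₀.off + S₀.cnt + 22]
24. n11.off = 12  [S₀.cnt + 6]
25. n12.hot = true  [terminal]
26. n11.live = -4  [S.off - 16]
27. n11.ok = true  [S.cnt == 29]
28. n10.live = -1  [S₁.live + 3]
29. n10.ok = false  [S₁.ok == false]
30. n14.lim = false  [false]
31. n15.sig = 2  [terminal]
32. n16.tag = "pp"  [terminal]
33. n17.pre = -1  [terminal]
34. n14.tag = "npp"  ["n" ++ c.tag]
35. n14.fin = false  [g.pre > -1]
36. n14.cnt = false  [D.lim == true]
37. n13.tag = 27  [len(D.tag) + 24]
38. n13.key = 20  [len(D.tag) + 17]
39. n13.env = true  [D.fin == false]
40. n8.tag = "up"  ["up"]
41. n8.fin = true  [S.ok == false]
42. n8.cnt = false  [A.env == false]
43. n0.live = 3  [S.cnt - 3]
44. n0.ok = false  [D₁.cnt == true]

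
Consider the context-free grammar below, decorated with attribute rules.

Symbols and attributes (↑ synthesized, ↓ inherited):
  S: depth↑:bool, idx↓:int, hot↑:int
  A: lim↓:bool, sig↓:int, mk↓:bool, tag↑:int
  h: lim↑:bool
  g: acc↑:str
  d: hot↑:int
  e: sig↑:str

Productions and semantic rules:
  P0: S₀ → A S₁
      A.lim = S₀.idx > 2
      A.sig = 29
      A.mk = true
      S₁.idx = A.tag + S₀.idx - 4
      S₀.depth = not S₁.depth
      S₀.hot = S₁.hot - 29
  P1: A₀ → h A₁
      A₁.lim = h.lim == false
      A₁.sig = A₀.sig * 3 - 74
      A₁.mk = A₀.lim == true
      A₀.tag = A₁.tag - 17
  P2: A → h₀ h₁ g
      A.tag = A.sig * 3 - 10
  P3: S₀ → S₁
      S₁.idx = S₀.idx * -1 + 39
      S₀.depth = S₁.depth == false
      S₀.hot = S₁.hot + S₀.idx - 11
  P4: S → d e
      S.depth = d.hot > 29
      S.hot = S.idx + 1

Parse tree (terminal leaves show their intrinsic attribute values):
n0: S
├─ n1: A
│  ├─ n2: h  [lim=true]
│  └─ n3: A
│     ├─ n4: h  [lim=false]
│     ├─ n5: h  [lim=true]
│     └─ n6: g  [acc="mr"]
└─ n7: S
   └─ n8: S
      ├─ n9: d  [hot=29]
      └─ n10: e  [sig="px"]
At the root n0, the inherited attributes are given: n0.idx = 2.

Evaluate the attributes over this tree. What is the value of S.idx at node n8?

1. n0.idx = 2  [given at root]
2. n1.lim = false  [S₀.idx > 2]
3. n1.sig = 29  [29]
4. n1.mk = true  [true]
5. n2.lim = true  [terminal]
6. n3.lim = false  [h.lim == false]
7. n3.sig = 13  [A₀.sig * 3 - 74]
8. n3.mk = false  [A₀.lim == true]
9. n4.lim = false  [terminal]
10. n5.lim = true  [terminal]
11. n6.acc = "mr"  [terminal]
12. n3.tag = 29  [A.sig * 3 - 10]
13. n1.tag = 12  [A₁.tag - 17]
14. n7.idx = 10  [A.tag + S₀.idx - 4]
15. n8.idx = 29  [S₀.idx * -1 + 39]
16. n9.hot = 29  [terminal]
17. n10.sig = "px"  [terminal]
18. n8.depth = false  [d.hot > 29]
19. n8.hot = 30  [S.idx + 1]
20. n7.depth = true  [S₁.depth == false]
21. n7.hot = 29  [S₁.hot + S₀.idx - 11]
22. n0.depth = false  [not S₁.depth]
23. n0.hot = 0  [S₁.hot - 29]

29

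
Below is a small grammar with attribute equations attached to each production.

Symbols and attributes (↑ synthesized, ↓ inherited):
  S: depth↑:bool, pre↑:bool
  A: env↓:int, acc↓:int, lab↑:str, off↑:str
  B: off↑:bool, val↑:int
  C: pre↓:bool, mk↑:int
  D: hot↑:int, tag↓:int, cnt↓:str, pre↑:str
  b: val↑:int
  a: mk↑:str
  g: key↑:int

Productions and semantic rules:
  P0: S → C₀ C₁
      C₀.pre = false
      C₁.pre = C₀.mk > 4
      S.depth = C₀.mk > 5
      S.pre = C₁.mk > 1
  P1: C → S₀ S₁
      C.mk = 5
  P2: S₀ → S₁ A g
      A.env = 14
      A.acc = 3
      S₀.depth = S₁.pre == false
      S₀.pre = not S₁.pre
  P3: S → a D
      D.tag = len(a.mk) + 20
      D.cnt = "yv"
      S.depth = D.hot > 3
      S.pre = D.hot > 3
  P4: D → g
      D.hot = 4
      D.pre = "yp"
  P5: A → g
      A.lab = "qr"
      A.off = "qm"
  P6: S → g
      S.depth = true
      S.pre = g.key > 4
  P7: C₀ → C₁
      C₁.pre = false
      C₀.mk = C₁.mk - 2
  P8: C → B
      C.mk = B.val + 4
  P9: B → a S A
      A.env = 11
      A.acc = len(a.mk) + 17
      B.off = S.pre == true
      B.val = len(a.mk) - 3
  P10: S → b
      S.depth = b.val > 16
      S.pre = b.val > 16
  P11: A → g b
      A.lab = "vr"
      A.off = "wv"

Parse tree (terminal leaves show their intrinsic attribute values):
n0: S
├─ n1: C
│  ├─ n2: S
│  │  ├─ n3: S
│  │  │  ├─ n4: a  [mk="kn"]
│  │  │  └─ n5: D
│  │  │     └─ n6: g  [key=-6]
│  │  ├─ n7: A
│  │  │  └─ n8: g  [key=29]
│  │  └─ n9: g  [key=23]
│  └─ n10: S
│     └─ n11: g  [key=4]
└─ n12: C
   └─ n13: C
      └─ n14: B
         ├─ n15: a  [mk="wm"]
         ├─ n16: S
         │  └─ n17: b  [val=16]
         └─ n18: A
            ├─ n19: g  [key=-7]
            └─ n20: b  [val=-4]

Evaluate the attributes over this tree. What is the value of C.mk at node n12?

1

1. n1.pre = false  [false]
2. n4.mk = "kn"  [terminal]
3. n5.tag = 22  [len(a.mk) + 20]
4. n5.cnt = "yv"  ["yv"]
5. n6.key = -6  [terminal]
6. n5.hot = 4  [4]
7. n5.pre = "yp"  ["yp"]
8. n3.depth = true  [D.hot > 3]
9. n3.pre = true  [D.hot > 3]
10. n7.env = 14  [14]
11. n7.acc = 3  [3]
12. n8.key = 29  [terminal]
13. n7.lab = "qr"  ["qr"]
14. n7.off = "qm"  ["qm"]
15. n9.key = 23  [terminal]
16. n2.depth = false  [S₁.pre == false]
17. n2.pre = false  [not S₁.pre]
18. n11.key = 4  [terminal]
19. n10.depth = true  [true]
20. n10.pre = false  [g.key > 4]
21. n1.mk = 5  [5]
22. n12.pre = true  [C₀.mk > 4]
23. n13.pre = false  [false]
24. n15.mk = "wm"  [terminal]
25. n17.val = 16  [terminal]
26. n16.depth = false  [b.val > 16]
27. n16.pre = false  [b.val > 16]
28. n18.env = 11  [11]
29. n18.acc = 19  [len(a.mk) + 17]
30. n19.key = -7  [terminal]
31. n20.val = -4  [terminal]
32. n18.lab = "vr"  ["vr"]
33. n18.off = "wv"  ["wv"]
34. n14.off = false  [S.pre == true]
35. n14.val = -1  [len(a.mk) - 3]
36. n13.mk = 3  [B.val + 4]
37. n12.mk = 1  [C₁.mk - 2]
38. n0.depth = false  [C₀.mk > 5]
39. n0.pre = false  [C₁.mk > 1]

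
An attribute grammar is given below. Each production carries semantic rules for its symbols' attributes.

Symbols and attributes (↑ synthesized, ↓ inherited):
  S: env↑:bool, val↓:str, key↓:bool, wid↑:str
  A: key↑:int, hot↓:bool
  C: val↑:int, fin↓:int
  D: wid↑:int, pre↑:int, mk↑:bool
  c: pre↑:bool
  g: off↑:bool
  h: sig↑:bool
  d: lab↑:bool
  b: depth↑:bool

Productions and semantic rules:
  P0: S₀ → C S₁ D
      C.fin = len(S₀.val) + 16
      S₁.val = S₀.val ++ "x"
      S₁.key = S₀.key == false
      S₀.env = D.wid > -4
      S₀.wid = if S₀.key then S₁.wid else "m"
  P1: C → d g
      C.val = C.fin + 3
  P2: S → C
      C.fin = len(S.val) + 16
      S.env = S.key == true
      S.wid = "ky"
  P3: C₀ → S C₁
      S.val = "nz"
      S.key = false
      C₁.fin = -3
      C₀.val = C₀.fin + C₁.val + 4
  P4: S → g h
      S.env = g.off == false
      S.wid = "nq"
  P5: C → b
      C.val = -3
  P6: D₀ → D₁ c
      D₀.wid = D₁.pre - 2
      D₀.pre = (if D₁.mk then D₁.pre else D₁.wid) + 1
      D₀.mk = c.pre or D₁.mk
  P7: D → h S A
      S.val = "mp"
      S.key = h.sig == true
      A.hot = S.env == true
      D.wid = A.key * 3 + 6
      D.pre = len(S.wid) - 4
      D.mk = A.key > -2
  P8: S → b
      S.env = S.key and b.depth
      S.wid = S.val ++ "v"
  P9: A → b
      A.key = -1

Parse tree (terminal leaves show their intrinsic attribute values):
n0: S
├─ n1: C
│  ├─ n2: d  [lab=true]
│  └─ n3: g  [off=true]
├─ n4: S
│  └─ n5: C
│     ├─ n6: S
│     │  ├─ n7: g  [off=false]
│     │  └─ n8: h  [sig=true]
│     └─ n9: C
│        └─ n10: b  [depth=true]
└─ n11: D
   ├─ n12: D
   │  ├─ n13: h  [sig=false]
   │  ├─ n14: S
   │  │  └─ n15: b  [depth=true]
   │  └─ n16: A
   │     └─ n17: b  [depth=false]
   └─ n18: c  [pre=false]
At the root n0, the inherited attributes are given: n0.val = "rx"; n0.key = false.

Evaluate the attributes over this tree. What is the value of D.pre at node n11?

1. n0.val = "rx"  [given at root]
2. n0.key = false  [given at root]
3. n1.fin = 18  [len(S₀.val) + 16]
4. n2.lab = true  [terminal]
5. n3.off = true  [terminal]
6. n1.val = 21  [C.fin + 3]
7. n4.val = "rxx"  [S₀.val ++ "x"]
8. n4.key = true  [S₀.key == false]
9. n5.fin = 19  [len(S.val) + 16]
10. n6.val = "nz"  ["nz"]
11. n6.key = false  [false]
12. n7.off = false  [terminal]
13. n8.sig = true  [terminal]
14. n6.env = true  [g.off == false]
15. n6.wid = "nq"  ["nq"]
16. n9.fin = -3  [-3]
17. n10.depth = true  [terminal]
18. n9.val = -3  [-3]
19. n5.val = 20  [C₀.fin + C₁.val + 4]
20. n4.env = true  [S.key == true]
21. n4.wid = "ky"  ["ky"]
22. n13.sig = false  [terminal]
23. n14.val = "mp"  ["mp"]
24. n14.key = false  [h.sig == true]
25. n15.depth = true  [terminal]
26. n14.env = false  [S.key and b.depth]
27. n14.wid = "mpv"  [S.val ++ "v"]
28. n16.hot = false  [S.env == true]
29. n17.depth = false  [terminal]
30. n16.key = -1  [-1]
31. n12.wid = 3  [A.key * 3 + 6]
32. n12.pre = -1  [len(S.wid) - 4]
33. n12.mk = true  [A.key > -2]
34. n18.pre = false  [terminal]
35. n11.wid = -3  [D₁.pre - 2]
36. n11.pre = 0  [(if D₁.mk then D₁.pre else D₁.wid) + 1]
37. n11.mk = true  [c.pre or D₁.mk]
38. n0.env = true  [D.wid > -4]
39. n0.wid = "m"  [if S₀.key then S₁.wid else "m"]

0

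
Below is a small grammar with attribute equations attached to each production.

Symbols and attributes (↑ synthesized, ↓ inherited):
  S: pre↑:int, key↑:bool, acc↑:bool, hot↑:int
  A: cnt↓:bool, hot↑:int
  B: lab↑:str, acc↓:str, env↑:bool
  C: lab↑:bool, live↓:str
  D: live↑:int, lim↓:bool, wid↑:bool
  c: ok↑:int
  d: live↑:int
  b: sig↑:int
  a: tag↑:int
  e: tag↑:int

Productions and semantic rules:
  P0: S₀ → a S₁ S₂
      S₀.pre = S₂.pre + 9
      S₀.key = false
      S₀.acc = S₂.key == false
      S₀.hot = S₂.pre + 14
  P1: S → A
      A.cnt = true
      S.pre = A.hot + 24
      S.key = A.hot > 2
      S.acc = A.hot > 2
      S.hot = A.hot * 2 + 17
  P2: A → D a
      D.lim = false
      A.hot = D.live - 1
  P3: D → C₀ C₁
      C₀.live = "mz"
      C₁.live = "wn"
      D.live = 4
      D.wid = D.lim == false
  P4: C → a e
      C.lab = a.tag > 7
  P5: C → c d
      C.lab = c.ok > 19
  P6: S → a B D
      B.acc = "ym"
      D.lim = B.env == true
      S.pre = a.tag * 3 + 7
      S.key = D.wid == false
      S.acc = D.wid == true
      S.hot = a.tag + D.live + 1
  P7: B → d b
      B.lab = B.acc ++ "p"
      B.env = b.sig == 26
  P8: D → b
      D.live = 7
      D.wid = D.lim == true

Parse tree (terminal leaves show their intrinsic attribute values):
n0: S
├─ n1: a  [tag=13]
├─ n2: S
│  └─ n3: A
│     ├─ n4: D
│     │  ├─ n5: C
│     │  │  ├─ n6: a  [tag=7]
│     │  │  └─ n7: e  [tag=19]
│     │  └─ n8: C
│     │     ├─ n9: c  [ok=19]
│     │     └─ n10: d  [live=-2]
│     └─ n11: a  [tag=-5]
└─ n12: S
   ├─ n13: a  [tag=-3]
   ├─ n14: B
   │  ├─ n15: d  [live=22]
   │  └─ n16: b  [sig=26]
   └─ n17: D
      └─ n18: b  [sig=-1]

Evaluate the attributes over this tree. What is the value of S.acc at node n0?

true

1. n1.tag = 13  [terminal]
2. n3.cnt = true  [true]
3. n4.lim = false  [false]
4. n5.live = "mz"  ["mz"]
5. n6.tag = 7  [terminal]
6. n7.tag = 19  [terminal]
7. n5.lab = false  [a.tag > 7]
8. n8.live = "wn"  ["wn"]
9. n9.ok = 19  [terminal]
10. n10.live = -2  [terminal]
11. n8.lab = false  [c.ok > 19]
12. n4.live = 4  [4]
13. n4.wid = true  [D.lim == false]
14. n11.tag = -5  [terminal]
15. n3.hot = 3  [D.live - 1]
16. n2.pre = 27  [A.hot + 24]
17. n2.key = true  [A.hot > 2]
18. n2.acc = true  [A.hot > 2]
19. n2.hot = 23  [A.hot * 2 + 17]
20. n13.tag = -3  [terminal]
21. n14.acc = "ym"  ["ym"]
22. n15.live = 22  [terminal]
23. n16.sig = 26  [terminal]
24. n14.lab = "ymp"  [B.acc ++ "p"]
25. n14.env = true  [b.sig == 26]
26. n17.lim = true  [B.env == true]
27. n18.sig = -1  [terminal]
28. n17.live = 7  [7]
29. n17.wid = true  [D.lim == true]
30. n12.pre = -2  [a.tag * 3 + 7]
31. n12.key = false  [D.wid == false]
32. n12.acc = true  [D.wid == true]
33. n12.hot = 5  [a.tag + D.live + 1]
34. n0.pre = 7  [S₂.pre + 9]
35. n0.key = false  [false]
36. n0.acc = true  [S₂.key == false]
37. n0.hot = 12  [S₂.pre + 14]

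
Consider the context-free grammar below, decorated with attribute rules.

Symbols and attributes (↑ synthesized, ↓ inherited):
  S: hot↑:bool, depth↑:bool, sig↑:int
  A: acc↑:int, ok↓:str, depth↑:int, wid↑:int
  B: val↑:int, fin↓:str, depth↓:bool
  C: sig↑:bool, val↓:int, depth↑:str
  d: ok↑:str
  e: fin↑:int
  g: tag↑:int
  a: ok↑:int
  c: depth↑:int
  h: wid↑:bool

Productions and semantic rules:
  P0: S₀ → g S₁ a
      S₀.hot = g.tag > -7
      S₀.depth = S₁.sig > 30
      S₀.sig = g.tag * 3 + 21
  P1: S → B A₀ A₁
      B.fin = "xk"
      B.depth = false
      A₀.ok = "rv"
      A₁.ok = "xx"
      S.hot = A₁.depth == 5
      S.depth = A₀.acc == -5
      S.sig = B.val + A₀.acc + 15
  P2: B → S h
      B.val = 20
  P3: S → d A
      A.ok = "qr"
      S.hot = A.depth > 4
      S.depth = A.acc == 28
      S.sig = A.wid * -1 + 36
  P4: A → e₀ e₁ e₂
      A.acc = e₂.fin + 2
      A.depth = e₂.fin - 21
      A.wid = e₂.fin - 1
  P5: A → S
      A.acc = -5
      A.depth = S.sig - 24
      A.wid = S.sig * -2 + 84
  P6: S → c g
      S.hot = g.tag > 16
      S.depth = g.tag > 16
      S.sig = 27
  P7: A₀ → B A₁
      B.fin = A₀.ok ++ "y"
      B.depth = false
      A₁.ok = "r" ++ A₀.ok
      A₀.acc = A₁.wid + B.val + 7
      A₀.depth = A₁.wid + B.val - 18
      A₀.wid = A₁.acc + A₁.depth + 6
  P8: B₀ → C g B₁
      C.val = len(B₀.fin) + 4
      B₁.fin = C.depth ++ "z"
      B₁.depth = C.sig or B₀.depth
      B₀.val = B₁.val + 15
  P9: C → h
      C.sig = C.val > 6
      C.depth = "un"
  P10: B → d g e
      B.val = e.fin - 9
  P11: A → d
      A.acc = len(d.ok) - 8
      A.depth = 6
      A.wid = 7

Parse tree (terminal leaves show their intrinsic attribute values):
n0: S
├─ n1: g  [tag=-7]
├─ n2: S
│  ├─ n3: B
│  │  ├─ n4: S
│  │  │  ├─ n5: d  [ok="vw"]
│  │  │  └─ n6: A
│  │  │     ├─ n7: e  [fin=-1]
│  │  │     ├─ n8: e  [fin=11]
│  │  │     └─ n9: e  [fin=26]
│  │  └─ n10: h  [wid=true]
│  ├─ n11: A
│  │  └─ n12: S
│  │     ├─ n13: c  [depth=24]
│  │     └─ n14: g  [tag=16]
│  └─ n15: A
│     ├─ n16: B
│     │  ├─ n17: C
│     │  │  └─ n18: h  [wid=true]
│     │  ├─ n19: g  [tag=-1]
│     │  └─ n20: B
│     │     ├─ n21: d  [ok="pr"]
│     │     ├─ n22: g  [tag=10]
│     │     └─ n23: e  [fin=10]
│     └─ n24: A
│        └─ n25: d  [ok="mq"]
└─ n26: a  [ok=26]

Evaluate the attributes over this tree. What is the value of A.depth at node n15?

5

1. n1.tag = -7  [terminal]
2. n3.fin = "xk"  ["xk"]
3. n3.depth = false  [false]
4. n5.ok = "vw"  [terminal]
5. n6.ok = "qr"  ["qr"]
6. n7.fin = -1  [terminal]
7. n8.fin = 11  [terminal]
8. n9.fin = 26  [terminal]
9. n6.acc = 28  [e₂.fin + 2]
10. n6.depth = 5  [e₂.fin - 21]
11. n6.wid = 25  [e₂.fin - 1]
12. n4.hot = true  [A.depth > 4]
13. n4.depth = true  [A.acc == 28]
14. n4.sig = 11  [A.wid * -1 + 36]
15. n10.wid = true  [terminal]
16. n3.val = 20  [20]
17. n11.ok = "rv"  ["rv"]
18. n13.depth = 24  [terminal]
19. n14.tag = 16  [terminal]
20. n12.hot = false  [g.tag > 16]
21. n12.depth = false  [g.tag > 16]
22. n12.sig = 27  [27]
23. n11.acc = -5  [-5]
24. n11.depth = 3  [S.sig - 24]
25. n11.wid = 30  [S.sig * -2 + 84]
26. n15.ok = "xx"  ["xx"]
27. n16.fin = "xxy"  [A₀.ok ++ "y"]
28. n16.depth = false  [false]
29. n17.val = 7  [len(B₀.fin) + 4]
30. n18.wid = true  [terminal]
31. n17.sig = true  [C.val > 6]
32. n17.depth = "un"  ["un"]
33. n19.tag = -1  [terminal]
34. n20.fin = "unz"  [C.depth ++ "z"]
35. n20.depth = true  [C.sig or B₀.depth]
36. n21.ok = "pr"  [terminal]
37. n22.tag = 10  [terminal]
38. n23.fin = 10  [terminal]
39. n20.val = 1  [e.fin - 9]
40. n16.val = 16  [B₁.val + 15]
41. n24.ok = "rxx"  ["r" ++ A₀.ok]
42. n25.ok = "mq"  [terminal]
43. n24.acc = -6  [len(d.ok) - 8]
44. n24.depth = 6  [6]
45. n24.wid = 7  [7]
46. n15.acc = 30  [A₁.wid + B.val + 7]
47. n15.depth = 5  [A₁.wid + B.val - 18]
48. n15.wid = 6  [A₁.acc + A₁.depth + 6]
49. n2.hot = true  [A₁.depth == 5]
50. n2.depth = true  [A₀.acc == -5]
51. n2.sig = 30  [B.val + A₀.acc + 15]
52. n26.ok = 26  [terminal]
53. n0.hot = false  [g.tag > -7]
54. n0.depth = false  [S₁.sig > 30]
55. n0.sig = 0  [g.tag * 3 + 21]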